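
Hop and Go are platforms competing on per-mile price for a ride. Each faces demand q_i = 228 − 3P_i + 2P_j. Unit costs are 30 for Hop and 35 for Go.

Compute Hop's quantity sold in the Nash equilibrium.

Hop's profit: π = (P_{Hop} − 30)(228 − 3P_{Hop} + 2P_{Go}).
∂π/∂P_{Hop} = 318 − 6P_{Hop} + 2P_{Go} = 0 ⇒ P_{Hop} = 53 + (1/3)P_{Go}.
Similarly P_{Go} = 55.5 + (1/3)P_{Hop}.
Substituting the second reaction function into the first: P_{Hop} = 53 + (1/3)(55.5 + (1/3)P_{Hop}), which gives (8/9)P_{Hop} = 71.5 ⇒ P_{Hop} = 80.4375.
Then P_{Go} = 55.5 + (1/3)·80.4375 = 82.3125.
q_{Hop} = 228 − 3·80.4375 + 2·82.3125 = 151.3125.

151.3125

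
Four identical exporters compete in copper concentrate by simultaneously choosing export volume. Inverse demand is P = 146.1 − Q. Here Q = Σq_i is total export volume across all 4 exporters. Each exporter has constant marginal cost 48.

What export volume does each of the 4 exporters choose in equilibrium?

A representative exporter's profit is π_i = q_i(146.1 − Q) − 48q_i, with Q = q_i + Σ_{j≠i} q_j.
First-order condition: 98.1 − 2q_i − Σ_{j≠i} q_j = 0.
With identical exporters, set every q_j = q: then 98.1 − 2q − 3q = 0, i.e. q = 98.1/5 = 19.62.

19.62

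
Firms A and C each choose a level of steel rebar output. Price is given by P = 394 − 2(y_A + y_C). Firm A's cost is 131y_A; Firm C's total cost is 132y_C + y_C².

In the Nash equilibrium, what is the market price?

Firm A's profit: π = y_A(394 − 2(y_A + y_C)) − 131y_A.
∂π/∂y_A = 263 − 4y_A − 2y_C = 0, so y_A = 65.75 − 0.5y_C.
For C: ∂π/∂y_C = 262 − 6y_C − 2y_A = 0 ⇒ y_C = 131/3 − (1/3)y_A.
Substituting the second reaction function into the first: y_A = 65.75 − 0.5(131/3 − (1/3)y_A), which gives (5/6)y_A = 527/12 ⇒ y_A = 52.7.
Then y_C = 131/3 − (1/3)·52.7 = 26.1.
Equilibrium price: P = 394 − 2·78.8 = 236.4.

236.4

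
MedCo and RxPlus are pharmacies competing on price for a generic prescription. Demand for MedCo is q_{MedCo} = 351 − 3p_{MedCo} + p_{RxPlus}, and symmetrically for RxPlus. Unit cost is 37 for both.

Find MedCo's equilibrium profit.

MedCo's profit: π = (p_{MedCo} − 37)(351 − 3p_{MedCo} + p_{RxPlus}).
∂π/∂p_{MedCo} = 462 − 6p_{MedCo} + p_{RxPlus} = 0 ⇒ p_{MedCo} = 77 + (1/6)p_{RxPlus}.
By symmetry p_{RxPlus} = p_{MedCo}; substituting into the reaction function, (5/6)p_{MedCo} = 77 and p_{MedCo} = 92.4.
q_{MedCo} = 351 − 3·92.4 + 92.4 = 166.2.
Profit = (92.4 − 37)·166.2 = 9207.48.

9207.48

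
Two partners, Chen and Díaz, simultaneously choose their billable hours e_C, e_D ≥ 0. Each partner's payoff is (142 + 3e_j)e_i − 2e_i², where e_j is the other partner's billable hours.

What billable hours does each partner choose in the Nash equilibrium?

Chen's payoff is (142 + 3e_D)e_C − 2e_C².
∂π/∂e_C = 142 + 3e_D − 4e_C = 0, so e_C = 35.5 + 0.75e_D.
Setting e_C = e_D in the reaction function: e_C = 35.5 + 0.75e_C, so e_C = 35.5 / 0.25 = 142.

142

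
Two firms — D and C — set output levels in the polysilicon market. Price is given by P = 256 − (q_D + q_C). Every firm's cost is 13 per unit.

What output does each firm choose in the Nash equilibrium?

Firm D's profit: π = q_D(256 − (q_D + q_C)) − 13q_D.
∂π/∂q_D = 243 − 2q_D − q_C = 0, so q_D = 121.5 − 0.5q_C.
Setting q_D = q_C in the reaction function: q_D = 121.5 − 0.5q_D, so q_D = 121.5 / 1.5 = 81.

81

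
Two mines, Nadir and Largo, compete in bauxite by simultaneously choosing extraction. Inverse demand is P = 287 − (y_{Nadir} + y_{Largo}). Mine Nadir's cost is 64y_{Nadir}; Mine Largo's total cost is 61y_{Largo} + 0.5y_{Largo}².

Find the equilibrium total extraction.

134.4

Mine Nadir's profit: π = y_{Nadir}(287 − (y_{Nadir} + y_{Largo})) − 64y_{Nadir}.
∂π/∂y_{Nadir} = 223 − 2y_{Nadir} − y_{Largo} = 0, so y_{Nadir} = 111.5 − 0.5y_{Largo}.
For Largo: ∂π/∂y_{Largo} = 226 − 3y_{Largo} − y_{Nadir} = 0 ⇒ y_{Largo} = 226/3 − (1/3)y_{Nadir}.
Plugging y_{Largo} into Nadir's best response: y_{Nadir} = 111.5 − 0.5(226/3 − (1/3)y_{Nadir}) ⇒ (5/6)y_{Nadir} = 443/6, so y_{Nadir} = 88.6.
Then y_{Largo} = 226/3 − (1/3)·88.6 = 45.8.
Total extraction: 88.6 + 45.8 = 134.4.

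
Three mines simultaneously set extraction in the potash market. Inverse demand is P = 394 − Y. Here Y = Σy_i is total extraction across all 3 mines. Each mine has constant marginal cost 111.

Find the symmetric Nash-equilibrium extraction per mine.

70.75

A representative mine's profit is π_i = y_i(394 − Y) − 111y_i, with Y = y_i + Σ_{j≠i} y_j.
First-order condition: 283 − 2y_i − Σ_{j≠i} y_j = 0.
Imposing symmetry (y_j = y for all j) turns Σ_{j≠i} y_j into 2y, so 283 = 4y and y = 70.75.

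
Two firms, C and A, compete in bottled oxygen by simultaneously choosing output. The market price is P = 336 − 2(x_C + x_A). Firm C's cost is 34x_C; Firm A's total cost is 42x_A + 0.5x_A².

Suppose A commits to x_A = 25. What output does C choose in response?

Firm C's profit: π = x_C(336 − 2(x_C + x_A)) − 34x_C.
∂π/∂x_C = 302 − 4x_C − 2x_A = 0, so x_C = 75.5 − 0.5x_A.
At x_A = 25: x_C = 75.5 − 0.5·25 = 63.

63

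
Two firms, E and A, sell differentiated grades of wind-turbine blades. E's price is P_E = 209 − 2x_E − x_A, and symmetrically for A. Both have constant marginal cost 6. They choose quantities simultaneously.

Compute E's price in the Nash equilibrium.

87.2

Firm E's profit: π = x_E(209 − 2x_E − x_A) − 6x_E.
∂π/∂x_E = 203 − 4x_E − x_A = 0 ⇒ x_E = 50.75 − 0.25x_A.
By symmetry x_A = x_E; substituting into the reaction function, 1.25x_E = 50.75 and x_E = 40.6.
P_E = 209 − 2·40.6 − 40.6 = 87.2.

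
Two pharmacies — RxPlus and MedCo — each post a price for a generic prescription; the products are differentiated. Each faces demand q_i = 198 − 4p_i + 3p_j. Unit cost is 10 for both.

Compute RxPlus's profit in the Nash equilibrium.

RxPlus's profit: π = (p_{RxPlus} − 10)(198 − 4p_{RxPlus} + 3p_{MedCo}).
∂π/∂p_{RxPlus} = 238 − 8p_{RxPlus} + 3p_{MedCo} = 0 ⇒ p_{RxPlus} = 29.75 + 0.375p_{MedCo}.
The game is symmetric, so in equilibrium p_{MedCo} = p_{RxPlus}: the reaction function gives 0.625p_{RxPlus} = 29.75, hence p_{RxPlus} = 47.6.
q_{RxPlus} = 198 − 4·47.6 + 3·47.6 = 150.4.
Profit = (47.6 − 10)·150.4 = 5655.04.

5655.04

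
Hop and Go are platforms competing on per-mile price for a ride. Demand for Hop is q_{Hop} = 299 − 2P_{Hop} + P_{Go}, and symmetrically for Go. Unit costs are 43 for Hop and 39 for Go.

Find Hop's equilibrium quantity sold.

Hop's profit: π = (P_{Hop} − 43)(299 − 2P_{Hop} + P_{Go}).
∂π/∂P_{Hop} = 385 − 4P_{Hop} + P_{Go} = 0 ⇒ P_{Hop} = 96.25 + 0.25P_{Go}.
Similarly P_{Go} = 94.25 + 0.25P_{Hop}.
Solving the two reaction functions simultaneously: (1 − (0.25)(0.25))P_{Hop} = 96.25 + 0.25·94.25, so 0.9375P_{Hop} = 119.8125 and P_{Hop} = 127.8.
Then P_{Go} = 94.25 + 0.25·127.8 = 126.2.
q_{Hop} = 299 − 2·127.8 + 126.2 = 169.6.

169.6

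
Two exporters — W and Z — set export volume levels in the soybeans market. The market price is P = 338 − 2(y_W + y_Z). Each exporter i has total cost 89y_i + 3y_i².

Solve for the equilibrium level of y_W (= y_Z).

Exporter W's profit: π = y_W(338 − 2(y_W + y_Z)) − 89y_W − 3y_W².
∂π/∂y_W = 249 − 10y_W − 2y_Z = 0, so y_W = 24.9 − 0.2y_Z.
The game is symmetric, so in equilibrium y_Z = y_W: the reaction function gives 1.2y_W = 24.9, hence y_W = 20.75.

20.75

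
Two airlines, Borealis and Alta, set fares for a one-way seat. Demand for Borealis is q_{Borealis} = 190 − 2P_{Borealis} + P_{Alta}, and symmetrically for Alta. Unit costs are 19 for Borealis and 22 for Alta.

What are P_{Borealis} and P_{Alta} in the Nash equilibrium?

Borealis's profit: π = (P_{Borealis} − 19)(190 − 2P_{Borealis} + P_{Alta}).
∂π/∂P_{Borealis} = 228 − 4P_{Borealis} + P_{Alta} = 0 ⇒ P_{Borealis} = 57 + 0.25P_{Alta}.
Similarly P_{Alta} = 58.5 + 0.25P_{Borealis}.
Plugging P_{Alta} into Borealis's best response: P_{Borealis} = 57 + 0.25(58.5 + 0.25P_{Borealis}) ⇒ 0.9375P_{Borealis} = 71.625, so P_{Borealis} = 76.4.
Then P_{Alta} = 58.5 + 0.25·76.4 = 77.6.

76.4, 77.6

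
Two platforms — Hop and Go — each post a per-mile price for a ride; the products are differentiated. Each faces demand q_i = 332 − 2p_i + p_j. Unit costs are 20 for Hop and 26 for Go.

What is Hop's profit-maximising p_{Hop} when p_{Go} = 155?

Hop's profit: π = (p_{Hop} − 20)(332 − 2p_{Hop} + p_{Go}).
∂π/∂p_{Hop} = 372 − 4p_{Hop} + p_{Go} = 0 ⇒ p_{Hop} = 93 + 0.25p_{Go}.
At p_{Go} = 155: p_{Hop} = 93 + 0.25·155 = 131.75.

131.75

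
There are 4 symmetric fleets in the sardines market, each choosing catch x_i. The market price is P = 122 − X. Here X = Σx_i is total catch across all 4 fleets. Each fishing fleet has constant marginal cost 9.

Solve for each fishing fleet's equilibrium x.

22.6

A representative fishing fleet's profit is π_i = x_i(122 − X) − 9x_i, with X = x_i + Σ_{j≠i} x_j.
First-order condition: 113 − 2x_i − Σ_{j≠i} x_j = 0.
With identical fishing fleets, set every x_j = x: then 113 − 2x − 3x = 0, i.e. x = 113/5 = 22.6.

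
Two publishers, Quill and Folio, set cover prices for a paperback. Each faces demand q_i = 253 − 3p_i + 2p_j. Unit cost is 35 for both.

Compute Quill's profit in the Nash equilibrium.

Quill's profit: π = (p_{Quill} − 35)(253 − 3p_{Quill} + 2p_{Folio}).
∂π/∂p_{Quill} = 358 − 6p_{Quill} + 2p_{Folio} = 0 ⇒ p_{Quill} = 179/3 + (1/3)p_{Folio}.
By symmetry p_{Folio} = p_{Quill}; substituting into the reaction function, (2/3)p_{Quill} = 179/3 and p_{Quill} = 89.5.
q_{Quill} = 253 − 3·89.5 + 2·89.5 = 163.5.
Profit = (89.5 − 35)·163.5 = 8910.75.

8910.75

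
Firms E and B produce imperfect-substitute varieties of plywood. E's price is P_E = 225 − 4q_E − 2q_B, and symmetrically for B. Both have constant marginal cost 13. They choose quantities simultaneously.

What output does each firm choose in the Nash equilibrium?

21.2

Firm E's profit: π = q_E(225 − 4q_E − 2q_B) − 13q_E.
∂π/∂q_E = 212 − 8q_E − 2q_B = 0 ⇒ q_E = 26.5 − 0.25q_B.
By symmetry q_B = q_E; substituting into the reaction function, 1.25q_E = 26.5 and q_E = 21.2.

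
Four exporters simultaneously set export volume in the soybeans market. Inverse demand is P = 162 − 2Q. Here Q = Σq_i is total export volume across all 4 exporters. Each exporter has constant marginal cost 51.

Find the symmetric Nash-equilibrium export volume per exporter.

A representative exporter's profit is π_i = q_i(162 − 2Q) − 51q_i, with Q = q_i + Σ_{j≠i} q_j.
First-order condition: 111 − 4q_i − 2Σ_{j≠i} q_j = 0.
Imposing symmetry (q_j = q for all j) turns Σ_{j≠i} q_j into 3q, so 111 = 10q and q = 11.1.

11.1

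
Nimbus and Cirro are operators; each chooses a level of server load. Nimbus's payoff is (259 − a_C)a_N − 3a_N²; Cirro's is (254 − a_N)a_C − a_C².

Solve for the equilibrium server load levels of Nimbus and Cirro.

Expanding Nimbus's payoff: 259a_N − a_Ca_N − 3a_N².
∂π/∂a_N = 259 − a_C − 6a_N = 0, so a_N = 259/6 − (1/6)a_C.
Likewise for Cirro: a_C = 127 − 0.5a_N.
Substituting the second reaction function into the first: a_N = 259/6 − (1/6)(127 − 0.5a_N), which gives (11/12)a_N = 22 ⇒ a_N = 24.
Then a_C = 127 − 0.5·24 = 115.

24, 115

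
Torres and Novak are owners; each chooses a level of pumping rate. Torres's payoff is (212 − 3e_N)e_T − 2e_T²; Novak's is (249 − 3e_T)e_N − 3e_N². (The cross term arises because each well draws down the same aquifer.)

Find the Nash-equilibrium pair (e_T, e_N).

Expanding Torres's payoff: 212e_T − 3e_Ne_T − 2e_T².
∂π/∂e_T = 212 − 3e_N − 4e_T = 0, so e_T = 53 − 0.75e_N.
Likewise for Novak: e_N = 41.5 − 0.5e_T.
Substituting the second reaction function into the first: e_T = 53 − 0.75(41.5 − 0.5e_T), which gives 0.625e_T = 21.875 ⇒ e_T = 35.
Then e_N = 41.5 − 0.5·35 = 24.

35, 24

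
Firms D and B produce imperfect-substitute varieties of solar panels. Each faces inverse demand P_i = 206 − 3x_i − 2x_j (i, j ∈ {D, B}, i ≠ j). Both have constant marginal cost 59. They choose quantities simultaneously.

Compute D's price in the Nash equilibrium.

114.125

Firm D's profit: π = x_D(206 − 3x_D − 2x_B) − 59x_D.
∂π/∂x_D = 147 − 6x_D − 2x_B = 0 ⇒ x_D = 24.5 − (1/3)x_B.
By symmetry x_B = x_D; substituting into the reaction function, (4/3)x_D = 24.5 and x_D = 18.375.
P_D = 206 − 3·18.375 − 2·18.375 = 114.125.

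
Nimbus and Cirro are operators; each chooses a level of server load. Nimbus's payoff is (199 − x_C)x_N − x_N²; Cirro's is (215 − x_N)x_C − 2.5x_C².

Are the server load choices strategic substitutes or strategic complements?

Expanding Nimbus's payoff: 199x_N − x_Cx_N − x_N².
∂π/∂x_N = 199 − x_C − 2x_N = 0, so x_N = 99.5 − 0.5x_C.
The best-response slope dx_N/dx_C = −0.5 < 0: the reaction function is downward-sloping, so the choices are strategic substitutes.

strategic substitutes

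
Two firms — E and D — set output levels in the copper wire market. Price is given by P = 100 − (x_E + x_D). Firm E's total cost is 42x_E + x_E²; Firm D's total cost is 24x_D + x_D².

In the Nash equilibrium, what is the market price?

73.2

Firm E's profit: π = x_E(100 − (x_E + x_D)) − 42x_E − x_E².
∂π/∂x_E = 58 − 4x_E − x_D = 0, so x_E = 14.5 − 0.25x_D.
By the same steps for D: x_D = 19 − 0.25x_E.
Plugging x_D into E's best response: x_E = 14.5 − 0.25(19 − 0.25x_E) ⇒ 0.9375x_E = 9.75, so x_E = 10.4.
Then x_D = 19 − 0.25·10.4 = 16.4.
Equilibrium price: P = 100 − 26.8 = 73.2.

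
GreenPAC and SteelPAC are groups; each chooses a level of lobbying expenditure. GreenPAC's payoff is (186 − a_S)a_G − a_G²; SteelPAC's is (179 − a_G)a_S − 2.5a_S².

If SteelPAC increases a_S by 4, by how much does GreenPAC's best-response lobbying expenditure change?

-2

Expanding GreenPAC's payoff: 186a_G − a_Sa_G − a_G².
∂π/∂a_G = 186 − a_S − 2a_G = 0, so a_G = 93 − 0.5a_S.
The reaction-function slope is −0.5, so a 4-unit rise in a_S moves a_G by −0.5 × 4 = −2. GreenPAC's best response falls — the actions are strategic substitutes.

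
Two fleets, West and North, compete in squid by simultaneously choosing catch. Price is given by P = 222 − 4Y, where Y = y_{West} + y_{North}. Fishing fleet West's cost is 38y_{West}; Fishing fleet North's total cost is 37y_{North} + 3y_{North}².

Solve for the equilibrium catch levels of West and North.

19.125, 7.75

Fishing fleet West's profit: π = y_{West}(222 − 4(y_{West} + y_{North})) − 38y_{West}.
∂π/∂y_{West} = 184 − 8y_{West} − 4y_{North} = 0, so y_{West} = 23 − 0.5y_{North}.
For North: ∂π/∂y_{North} = 185 − 14y_{North} − 4y_{West} = 0 ⇒ y_{North} = 185/14 − (2/7)y_{West}.
Substituting the second reaction function into the first: y_{West} = 23 − 0.5(185/14 − (2/7)y_{West}), which gives (6/7)y_{West} = 459/28 ⇒ y_{West} = 19.125.
Then y_{North} = 185/14 − (2/7)·19.125 = 7.75.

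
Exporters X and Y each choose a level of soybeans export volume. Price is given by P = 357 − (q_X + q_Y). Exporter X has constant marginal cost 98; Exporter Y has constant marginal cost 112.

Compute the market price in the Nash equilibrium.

Exporter X's profit: π = q_X(357 − (q_X + q_Y)) − 98q_X.
∂π/∂q_X = 259 − 2q_X − q_Y = 0, so q_X = 129.5 − 0.5q_Y.
By the same steps for Y: q_Y = 122.5 − 0.5q_X.
Substituting the second reaction function into the first: q_X = 129.5 − 0.5(122.5 − 0.5q_X), which gives 0.75q_X = 68.25 ⇒ q_X = 91.
Then q_Y = 122.5 − 0.5·91 = 77.
Equilibrium price: P = 357 − 168 = 189.

189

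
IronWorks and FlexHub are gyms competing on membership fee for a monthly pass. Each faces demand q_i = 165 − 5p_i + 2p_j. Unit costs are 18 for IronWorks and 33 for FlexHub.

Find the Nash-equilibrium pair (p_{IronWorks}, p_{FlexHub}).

33.4375, 39.6875

IronWorks's profit: π = (p_{IronWorks} − 18)(165 − 5p_{IronWorks} + 2p_{FlexHub}).
∂π/∂p_{IronWorks} = 255 − 10p_{IronWorks} + 2p_{FlexHub} = 0 ⇒ p_{IronWorks} = 25.5 + 0.2p_{FlexHub}.
Similarly p_{FlexHub} = 33 + 0.2p_{IronWorks}.
Plugging p_{FlexHub} into IronWorks's best response: p_{IronWorks} = 25.5 + 0.2(33 + 0.2p_{IronWorks}) ⇒ 0.96p_{IronWorks} = 32.1, so p_{IronWorks} = 33.4375.
Then p_{FlexHub} = 33 + 0.2·33.4375 = 39.6875.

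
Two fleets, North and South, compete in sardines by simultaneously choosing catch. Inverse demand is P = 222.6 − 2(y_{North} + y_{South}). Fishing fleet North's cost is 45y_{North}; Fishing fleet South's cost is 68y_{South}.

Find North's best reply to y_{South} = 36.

26.4

Fishing fleet North's profit: π = y_{North}(222.6 − 2(y_{North} + y_{South})) − 45y_{North}.
∂π/∂y_{North} = 177.6 − 4y_{North} − 2y_{South} = 0, so y_{North} = 44.4 − 0.5y_{South}.
At y_{South} = 36: y_{North} = 44.4 − 0.5·36 = 26.4.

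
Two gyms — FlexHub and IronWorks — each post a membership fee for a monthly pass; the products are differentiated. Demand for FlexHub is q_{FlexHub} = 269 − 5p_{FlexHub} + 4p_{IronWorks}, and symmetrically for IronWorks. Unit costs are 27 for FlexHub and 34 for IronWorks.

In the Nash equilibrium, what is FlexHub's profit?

8820

FlexHub's profit: π = (p_{FlexHub} − 27)(269 − 5p_{FlexHub} + 4p_{IronWorks}).
∂π/∂p_{FlexHub} = 404 − 10p_{FlexHub} + 4p_{IronWorks} = 0 ⇒ p_{FlexHub} = 40.4 + 0.4p_{IronWorks}.
Similarly p_{IronWorks} = 43.9 + 0.4p_{FlexHub}.
Substituting the second reaction function into the first: p_{FlexHub} = 40.4 + 0.4(43.9 + 0.4p_{FlexHub}), which gives 0.84p_{FlexHub} = 57.96 ⇒ p_{FlexHub} = 69.
Then p_{IronWorks} = 43.9 + 0.4·69 = 71.5.
q_{FlexHub} = 269 − 5·69 + 4·71.5 = 210.
Profit = (69 − 27)·210 = 8820.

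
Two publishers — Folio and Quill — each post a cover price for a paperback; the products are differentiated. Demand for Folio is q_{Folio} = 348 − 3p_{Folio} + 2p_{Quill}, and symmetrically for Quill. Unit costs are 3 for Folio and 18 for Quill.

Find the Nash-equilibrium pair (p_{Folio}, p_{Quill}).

Folio's profit: π = (p_{Folio} − 3)(348 − 3p_{Folio} + 2p_{Quill}).
∂π/∂p_{Folio} = 357 − 6p_{Folio} + 2p_{Quill} = 0 ⇒ p_{Folio} = 59.5 + (1/3)p_{Quill}.
Similarly p_{Quill} = 67 + (1/3)p_{Folio}.
Plugging p_{Quill} into Folio's best response: p_{Folio} = 59.5 + (1/3)(67 + (1/3)p_{Folio}) ⇒ (8/9)p_{Folio} = 491/6, so p_{Folio} = 92.0625.
Then p_{Quill} = 67 + (1/3)·92.0625 = 97.6875.

92.0625, 97.6875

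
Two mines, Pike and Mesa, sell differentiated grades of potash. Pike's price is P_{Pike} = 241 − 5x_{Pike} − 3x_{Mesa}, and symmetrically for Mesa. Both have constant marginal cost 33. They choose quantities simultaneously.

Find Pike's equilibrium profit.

1280

Mine Pike's profit: π = x_{Pike}(241 − 5x_{Pike} − 3x_{Mesa}) − 33x_{Pike}.
∂π/∂x_{Pike} = 208 − 10x_{Pike} − 3x_{Mesa} = 0 ⇒ x_{Pike} = 20.8 − 0.3x_{Mesa}.
By symmetry x_{Mesa} = x_{Pike}; substituting into the reaction function, 1.3x_{Pike} = 20.8 and x_{Pike} = 16.
P_{Pike} = 241 − 5·16 − 3·16 = 113.
Profit = (113 − 33)·16 = 1280.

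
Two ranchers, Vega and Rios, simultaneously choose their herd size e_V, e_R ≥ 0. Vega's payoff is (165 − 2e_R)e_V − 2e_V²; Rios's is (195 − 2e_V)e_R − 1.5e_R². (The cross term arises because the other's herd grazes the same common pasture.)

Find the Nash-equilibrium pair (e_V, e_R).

13.125, 56.25

Expanding Vega's payoff: 165e_V − 2e_Re_V − 2e_V².
∂π/∂e_V = 165 − 2e_R − 4e_V = 0, so e_V = 41.25 − 0.5e_R.
Likewise for Rios: e_R = 65 − (2/3)e_V.
Substituting the second reaction function into the first: e_V = 41.25 − 0.5(65 − (2/3)e_V), which gives (2/3)e_V = 8.75 ⇒ e_V = 13.125.
Then e_R = 65 − (2/3)·13.125 = 56.25.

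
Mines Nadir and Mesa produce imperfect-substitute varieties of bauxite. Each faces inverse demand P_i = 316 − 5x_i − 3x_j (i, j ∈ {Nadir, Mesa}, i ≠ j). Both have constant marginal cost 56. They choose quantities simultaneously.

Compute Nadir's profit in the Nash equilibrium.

2000

Mine Nadir's profit: π = x_{Nadir}(316 − 5x_{Nadir} − 3x_{Mesa}) − 56x_{Nadir}.
∂π/∂x_{Nadir} = 260 − 10x_{Nadir} − 3x_{Mesa} = 0 ⇒ x_{Nadir} = 26 − 0.3x_{Mesa}.
Setting x_{Nadir} = x_{Mesa} in the reaction function: x_{Nadir} = 26 − 0.3x_{Nadir}, so x_{Nadir} = 26 / 1.3 = 20.
P_{Nadir} = 316 − 5·20 − 3·20 = 156.
Profit = (156 − 56)·20 = 2000.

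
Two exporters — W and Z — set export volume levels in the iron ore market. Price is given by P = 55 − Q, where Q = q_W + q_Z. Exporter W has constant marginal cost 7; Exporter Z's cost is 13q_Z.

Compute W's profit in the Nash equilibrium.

324

Exporter W's profit: π = q_W(55 − (q_W + q_Z)) − 7q_W.
∂π/∂q_W = 48 − 2q_W − q_Z = 0, so q_W = 24 − 0.5q_Z.
By the same steps for Z: q_Z = 21 − 0.5q_W.
Plugging q_Z into W's best response: q_W = 24 − 0.5(21 − 0.5q_W) ⇒ 0.75q_W = 13.5, so q_W = 18.
Then q_Z = 21 − 0.5·18 = 12.
Price P = 55 − 30 = 25.
W's profit: (25 − 7)·18 = 324.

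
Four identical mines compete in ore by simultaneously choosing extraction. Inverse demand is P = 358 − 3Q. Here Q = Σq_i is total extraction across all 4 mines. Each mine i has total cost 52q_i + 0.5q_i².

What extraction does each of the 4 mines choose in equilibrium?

A representative mine's profit is π_i = q_i(358 − 3Q) − 52q_i − 0.5q_i², with Q = q_i + Σ_{j≠i} q_j.
First-order condition: 306 − 7q_i − 3Σ_{j≠i} q_j = 0.
With identical mines, set every q_j = q: then 306 − 7q − 9q = 0, i.e. q = 306/16 = 19.125.

19.125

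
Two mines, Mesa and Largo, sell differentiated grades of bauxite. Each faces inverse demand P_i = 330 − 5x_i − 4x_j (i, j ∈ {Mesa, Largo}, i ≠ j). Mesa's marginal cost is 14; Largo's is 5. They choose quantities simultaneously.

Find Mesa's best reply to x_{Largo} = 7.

28.8

Mine Mesa's profit: π = x_{Mesa}(330 − 5x_{Mesa} − 4x_{Largo}) − 14x_{Mesa}.
∂π/∂x_{Mesa} = 316 − 10x_{Mesa} − 4x_{Largo} = 0 ⇒ x_{Mesa} = 31.6 − 0.4x_{Largo}.
At x_{Largo} = 7: x_{Mesa} = 31.6 − 0.4·7 = 28.8.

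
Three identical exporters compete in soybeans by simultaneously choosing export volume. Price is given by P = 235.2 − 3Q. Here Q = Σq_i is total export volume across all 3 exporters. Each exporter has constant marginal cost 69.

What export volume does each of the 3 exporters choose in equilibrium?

A representative exporter's profit is π_i = q_i(235.2 − 3Q) − 69q_i, with Q = q_i + Σ_{j≠i} q_j.
First-order condition: 166.2 − 6q_i − 3Σ_{j≠i} q_j = 0.
With identical exporters, set every q_j = q: then 166.2 − 6q − 6q = 0, i.e. q = 166.2/12 = 13.85.

13.85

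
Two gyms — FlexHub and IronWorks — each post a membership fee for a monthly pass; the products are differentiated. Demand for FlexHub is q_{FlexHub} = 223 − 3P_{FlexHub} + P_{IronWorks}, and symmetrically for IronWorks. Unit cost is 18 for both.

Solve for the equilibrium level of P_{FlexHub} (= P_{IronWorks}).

FlexHub's profit: π = (P_{FlexHub} − 18)(223 − 3P_{FlexHub} + P_{IronWorks}).
∂π/∂P_{FlexHub} = 277 − 6P_{FlexHub} + P_{IronWorks} = 0 ⇒ P_{FlexHub} = 277/6 + (1/6)P_{IronWorks}.
Setting P_{FlexHub} = P_{IronWorks} in the reaction function: P_{FlexHub} = 277/6 + (1/6)P_{FlexHub}, so P_{FlexHub} = (277/6) / (5/6) = 55.4.

55.4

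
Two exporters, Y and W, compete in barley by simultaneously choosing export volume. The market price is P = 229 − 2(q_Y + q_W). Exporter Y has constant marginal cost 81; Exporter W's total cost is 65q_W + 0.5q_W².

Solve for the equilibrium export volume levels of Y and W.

Exporter Y's profit: π = q_Y(229 − 2(q_Y + q_W)) − 81q_Y.
∂π/∂q_Y = 148 − 4q_Y − 2q_W = 0, so q_Y = 37 − 0.5q_W.
For W: ∂π/∂q_W = 164 − 5q_W − 2q_Y = 0 ⇒ q_W = 32.8 − 0.4q_Y.
Plugging q_W into Y's best response: q_Y = 37 − 0.5(32.8 − 0.4q_Y) ⇒ 0.8q_Y = 20.6, so q_Y = 25.75.
Then q_W = 32.8 − 0.4·25.75 = 22.5.

25.75, 22.5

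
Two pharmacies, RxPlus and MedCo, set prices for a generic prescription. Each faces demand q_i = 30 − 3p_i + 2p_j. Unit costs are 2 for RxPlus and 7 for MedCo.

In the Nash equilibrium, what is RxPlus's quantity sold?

RxPlus's profit: π = (p_{RxPlus} − 2)(30 − 3p_{RxPlus} + 2p_{MedCo}).
∂π/∂p_{RxPlus} = 36 − 6p_{RxPlus} + 2p_{MedCo} = 0 ⇒ p_{RxPlus} = 6 + (1/3)p_{MedCo}.
Similarly p_{MedCo} = 8.5 + (1/3)p_{RxPlus}.
Substituting the second reaction function into the first: p_{RxPlus} = 6 + (1/3)(8.5 + (1/3)p_{RxPlus}), which gives (8/9)p_{RxPlus} = 53/6 ⇒ p_{RxPlus} = 9.9375.
Then p_{MedCo} = 8.5 + (1/3)·9.9375 = 11.8125.
q_{RxPlus} = 30 − 3·9.9375 + 2·11.8125 = 23.8125.

23.8125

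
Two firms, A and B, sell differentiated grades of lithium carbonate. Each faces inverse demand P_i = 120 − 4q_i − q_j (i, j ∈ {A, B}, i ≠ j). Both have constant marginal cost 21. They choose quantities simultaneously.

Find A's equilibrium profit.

484

Firm A's profit: π = q_A(120 − 4q_A − q_B) − 21q_A.
∂π/∂q_A = 99 − 8q_A − q_B = 0 ⇒ q_A = 12.375 − 0.125q_B.
Setting q_A = q_B in the reaction function: q_A = 12.375 − 0.125q_A, so q_A = 12.375 / 1.125 = 11.
P_A = 120 − 4·11 − 11 = 65.
Profit = (65 − 21)·11 = 484.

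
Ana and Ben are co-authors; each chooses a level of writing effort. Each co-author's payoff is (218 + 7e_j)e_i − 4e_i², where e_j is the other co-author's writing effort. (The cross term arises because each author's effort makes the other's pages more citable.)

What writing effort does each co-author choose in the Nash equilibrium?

218

Ana's payoff is (218 + 7e_B)e_A − 4e_A².
∂π/∂e_A = 218 + 7e_B − 8e_A = 0, so e_A = 27.25 + 0.875e_B.
By symmetry e_B = e_A; substituting into the reaction function, 0.125e_A = 27.25 and e_A = 218.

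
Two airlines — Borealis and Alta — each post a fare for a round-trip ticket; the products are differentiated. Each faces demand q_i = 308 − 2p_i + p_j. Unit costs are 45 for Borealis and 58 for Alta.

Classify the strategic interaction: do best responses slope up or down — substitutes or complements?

Borealis's profit: π = (p_{Borealis} − 45)(308 − 2p_{Borealis} + p_{Alta}).
∂π/∂p_{Borealis} = 398 − 4p_{Borealis} + p_{Alta} = 0 ⇒ p_{Borealis} = 99.5 + 0.25p_{Alta}.
The best-response slope dp_{Borealis}/dp_{Alta} = 0.25 > 0: the reaction function is upward-sloping, so the choices are strategic complements.

strategic complements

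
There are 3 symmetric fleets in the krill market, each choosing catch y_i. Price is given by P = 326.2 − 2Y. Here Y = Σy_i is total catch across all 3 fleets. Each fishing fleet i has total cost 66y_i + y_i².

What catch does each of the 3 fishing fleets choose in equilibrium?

26.02

A representative fishing fleet's profit is π_i = y_i(326.2 − 2Y) − 66y_i − y_i², with Y = y_i + Σ_{j≠i} y_j.
First-order condition: 260.2 − 6y_i − 2Σ_{j≠i} y_j = 0.
Imposing symmetry (y_j = y for all j) turns Σ_{j≠i} y_j into 2y, so 260.2 = 10y and y = 26.02.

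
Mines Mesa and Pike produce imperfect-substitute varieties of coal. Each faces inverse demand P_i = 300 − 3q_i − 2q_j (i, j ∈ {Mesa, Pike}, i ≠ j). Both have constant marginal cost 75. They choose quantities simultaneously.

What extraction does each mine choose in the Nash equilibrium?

28.125

Mine Mesa's profit: π = q_{Mesa}(300 − 3q_{Mesa} − 2q_{Pike}) − 75q_{Mesa}.
∂π/∂q_{Mesa} = 225 − 6q_{Mesa} − 2q_{Pike} = 0 ⇒ q_{Mesa} = 37.5 − (1/3)q_{Pike}.
The game is symmetric, so in equilibrium q_{Pike} = q_{Mesa}: the reaction function gives (4/3)q_{Mesa} = 37.5, hence q_{Mesa} = 28.125.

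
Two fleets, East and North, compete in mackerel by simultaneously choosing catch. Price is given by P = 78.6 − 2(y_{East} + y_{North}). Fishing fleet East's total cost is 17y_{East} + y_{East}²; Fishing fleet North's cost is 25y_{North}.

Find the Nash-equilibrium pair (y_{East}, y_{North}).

6.96, 9.92

Fishing fleet East's profit: π = y_{East}(78.6 − 2(y_{East} + y_{North})) − 17y_{East} − y_{East}².
∂π/∂y_{East} = 61.6 − 6y_{East} − 2y_{North} = 0, so y_{East} = 154/15 − (1/3)y_{North}.
For North: ∂π/∂y_{North} = 53.6 − 4y_{North} − 2y_{East} = 0 ⇒ y_{North} = 13.4 − 0.5y_{East}.
Plugging y_{North} into East's best response: y_{East} = 154/15 − (1/3)(13.4 − 0.5y_{East}) ⇒ (5/6)y_{East} = 5.8, so y_{East} = 6.96.
Then y_{North} = 13.4 − 0.5·6.96 = 9.92.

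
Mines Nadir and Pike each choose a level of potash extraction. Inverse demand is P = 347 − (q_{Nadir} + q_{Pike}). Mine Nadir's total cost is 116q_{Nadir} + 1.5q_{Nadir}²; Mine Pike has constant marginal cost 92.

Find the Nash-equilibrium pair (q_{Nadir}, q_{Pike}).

Mine Nadir's profit: π = q_{Nadir}(347 − (q_{Nadir} + q_{Pike})) − 116q_{Nadir} − 1.5q_{Nadir}².
∂π/∂q_{Nadir} = 231 − 5q_{Nadir} − q_{Pike} = 0, so q_{Nadir} = 46.2 − 0.2q_{Pike}.
For Pike: ∂π/∂q_{Pike} = 255 − 2q_{Pike} − q_{Nadir} = 0 ⇒ q_{Pike} = 127.5 − 0.5q_{Nadir}.
Substituting the second reaction function into the first: q_{Nadir} = 46.2 − 0.2(127.5 − 0.5q_{Nadir}), which gives 0.9q_{Nadir} = 20.7 ⇒ q_{Nadir} = 23.
Then q_{Pike} = 127.5 − 0.5·23 = 116.

23, 116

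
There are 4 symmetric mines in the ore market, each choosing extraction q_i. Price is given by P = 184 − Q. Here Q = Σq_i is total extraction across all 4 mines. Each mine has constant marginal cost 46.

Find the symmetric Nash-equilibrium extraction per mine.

27.6

A representative mine's profit is π_i = q_i(184 − Q) − 46q_i, with Q = q_i + Σ_{j≠i} q_j.
First-order condition: 138 − 2q_i − Σ_{j≠i} q_j = 0.
Imposing symmetry (q_j = q for all j) turns Σ_{j≠i} q_j into 3q, so 138 = 5q and q = 27.6.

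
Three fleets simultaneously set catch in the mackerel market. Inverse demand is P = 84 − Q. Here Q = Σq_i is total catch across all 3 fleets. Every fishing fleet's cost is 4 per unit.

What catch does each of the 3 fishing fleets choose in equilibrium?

20

A representative fishing fleet's profit is π_i = q_i(84 − Q) − 4q_i, with Q = q_i + Σ_{j≠i} q_j.
First-order condition: 80 − 2q_i − Σ_{j≠i} q_j = 0.
In a symmetric equilibrium every fishing fleet chooses the same q, so Σ_{j≠i} q_j = 2q. The condition becomes 80 − 4q = 0, giving q = 80/4 = 20.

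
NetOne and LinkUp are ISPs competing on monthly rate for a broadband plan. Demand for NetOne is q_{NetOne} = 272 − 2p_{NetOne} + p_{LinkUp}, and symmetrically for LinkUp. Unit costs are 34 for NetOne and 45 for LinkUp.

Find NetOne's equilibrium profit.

13057.28

NetOne's profit: π = (p_{NetOne} − 34)(272 − 2p_{NetOne} + p_{LinkUp}).
∂π/∂p_{NetOne} = 340 − 4p_{NetOne} + p_{LinkUp} = 0 ⇒ p_{NetOne} = 85 + 0.25p_{LinkUp}.
Similarly p_{LinkUp} = 90.5 + 0.25p_{NetOne}.
Solving the two reaction functions simultaneously: (1 − (0.25)(0.25))p_{NetOne} = 85 + 0.25·90.5, so 0.9375p_{NetOne} = 107.625 and p_{NetOne} = 114.8.
Then p_{LinkUp} = 90.5 + 0.25·114.8 = 119.2.
q_{NetOne} = 272 − 2·114.8 + 119.2 = 161.6.
Profit = (114.8 − 34)·161.6 = 13057.28.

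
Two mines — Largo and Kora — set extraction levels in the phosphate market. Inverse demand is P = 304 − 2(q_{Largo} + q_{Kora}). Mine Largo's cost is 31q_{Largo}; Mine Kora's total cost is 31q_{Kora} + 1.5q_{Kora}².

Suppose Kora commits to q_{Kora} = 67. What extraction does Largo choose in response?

34.75

Mine Largo's profit: π = q_{Largo}(304 − 2(q_{Largo} + q_{Kora})) − 31q_{Largo}.
∂π/∂q_{Largo} = 273 − 4q_{Largo} − 2q_{Kora} = 0, so q_{Largo} = 68.25 − 0.5q_{Kora}.
At q_{Kora} = 67: q_{Largo} = 68.25 − 0.5·67 = 34.75.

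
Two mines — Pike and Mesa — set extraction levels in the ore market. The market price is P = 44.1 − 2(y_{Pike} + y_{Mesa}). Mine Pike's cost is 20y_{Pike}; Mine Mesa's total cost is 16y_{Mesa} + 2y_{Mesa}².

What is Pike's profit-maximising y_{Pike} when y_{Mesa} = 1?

Mine Pike's profit: π = y_{Pike}(44.1 − 2(y_{Pike} + y_{Mesa})) − 20y_{Pike}.
∂π/∂y_{Pike} = 24.1 − 4y_{Pike} − 2y_{Mesa} = 0, so y_{Pike} = 6.025 − 0.5y_{Mesa}.
At y_{Mesa} = 1: y_{Pike} = 6.025 − 0.5·1 = 5.525.

5.525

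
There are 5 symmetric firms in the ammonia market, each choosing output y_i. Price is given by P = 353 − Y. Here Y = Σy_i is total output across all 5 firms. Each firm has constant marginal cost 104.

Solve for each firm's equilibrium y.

A representative firm's profit is π_i = y_i(353 − Y) − 104y_i, with Y = y_i + Σ_{j≠i} y_j.
First-order condition: 249 − 2y_i − Σ_{j≠i} y_j = 0.
Imposing symmetry (y_j = y for all j) turns Σ_{j≠i} y_j into 4y, so 249 = 6y and y = 41.5.

41.5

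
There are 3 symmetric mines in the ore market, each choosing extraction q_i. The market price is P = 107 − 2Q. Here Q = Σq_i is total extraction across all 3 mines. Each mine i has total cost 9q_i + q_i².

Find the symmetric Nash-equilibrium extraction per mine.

A representative mine's profit is π_i = q_i(107 − 2Q) − 9q_i − q_i², with Q = q_i + Σ_{j≠i} q_j.
First-order condition: 98 − 6q_i − 2Σ_{j≠i} q_j = 0.
In a symmetric equilibrium every mine chooses the same q, so Σ_{j≠i} q_j = 2q. The condition becomes 98 − 10q = 0, giving q = 98/10 = 9.8.

9.8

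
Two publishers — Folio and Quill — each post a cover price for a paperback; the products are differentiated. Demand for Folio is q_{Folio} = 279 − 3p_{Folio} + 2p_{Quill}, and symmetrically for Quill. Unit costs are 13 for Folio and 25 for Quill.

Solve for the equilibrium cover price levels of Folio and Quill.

Folio's profit: π = (p_{Folio} − 13)(279 − 3p_{Folio} + 2p_{Quill}).
∂π/∂p_{Folio} = 318 − 6p_{Folio} + 2p_{Quill} = 0 ⇒ p_{Folio} = 53 + (1/3)p_{Quill}.
Similarly p_{Quill} = 59 + (1/3)p_{Folio}.
Substituting the second reaction function into the first: p_{Folio} = 53 + (1/3)(59 + (1/3)p_{Folio}), which gives (8/9)p_{Folio} = 218/3 ⇒ p_{Folio} = 81.75.
Then p_{Quill} = 59 + (1/3)·81.75 = 86.25.

81.75, 86.25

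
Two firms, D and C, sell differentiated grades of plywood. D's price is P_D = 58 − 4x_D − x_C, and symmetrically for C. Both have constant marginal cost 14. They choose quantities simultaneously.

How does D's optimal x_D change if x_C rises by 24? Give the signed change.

-3

Firm D's profit: π = x_D(58 − 4x_D − x_C) − 14x_D.
∂π/∂x_D = 44 − 8x_D − x_C = 0 ⇒ x_D = 5.5 − 0.125x_C.
The reaction-function slope is −0.125, so a 24-unit rise in x_C moves x_D by −0.125 × 24 = −3. D's best response falls — the actions are strategic substitutes.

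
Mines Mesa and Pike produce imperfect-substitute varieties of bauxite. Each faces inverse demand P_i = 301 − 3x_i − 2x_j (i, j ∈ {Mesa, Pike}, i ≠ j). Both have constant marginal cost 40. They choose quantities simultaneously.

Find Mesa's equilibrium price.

Mine Mesa's profit: π = x_{Mesa}(301 − 3x_{Mesa} − 2x_{Pike}) − 40x_{Mesa}.
∂π/∂x_{Mesa} = 261 − 6x_{Mesa} − 2x_{Pike} = 0 ⇒ x_{Mesa} = 43.5 − (1/3)x_{Pike}.
By symmetry x_{Pike} = x_{Mesa}; substituting into the reaction function, (4/3)x_{Mesa} = 43.5 and x_{Mesa} = 32.625.
P_{Mesa} = 301 − 3·32.625 − 2·32.625 = 137.875.

137.875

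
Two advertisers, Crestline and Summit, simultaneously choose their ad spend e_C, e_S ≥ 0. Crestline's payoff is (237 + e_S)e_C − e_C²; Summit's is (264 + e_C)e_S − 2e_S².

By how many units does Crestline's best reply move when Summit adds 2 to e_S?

Expanding Crestline's payoff: 237e_C + e_Se_C − e_C².
∂π/∂e_C = 237 + e_S − 2e_C = 0, so e_C = 118.5 + 0.5e_S.
The reaction-function slope is 0.5, so a 2-unit rise in e_S moves e_C by 0.5 × 2 = 1. Crestline's best response rises — the actions are strategic complements.

1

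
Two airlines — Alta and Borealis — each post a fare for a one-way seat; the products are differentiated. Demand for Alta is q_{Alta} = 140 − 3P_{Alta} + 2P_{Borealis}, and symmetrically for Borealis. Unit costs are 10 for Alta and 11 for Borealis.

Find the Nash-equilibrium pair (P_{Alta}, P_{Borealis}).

Alta's profit: π = (P_{Alta} − 10)(140 − 3P_{Alta} + 2P_{Borealis}).
∂π/∂P_{Alta} = 170 − 6P_{Alta} + 2P_{Borealis} = 0 ⇒ P_{Alta} = 85/3 + (1/3)P_{Borealis}.
Similarly P_{Borealis} = 173/6 + (1/3)P_{Alta}.
Solving the two reaction functions simultaneously: (1 − (1/3)(1/3))P_{Alta} = 85/3 + (1/3)·(173/6), so (8/9)P_{Alta} = 683/18 and P_{Alta} = 42.6875.
Then P_{Borealis} = 173/6 + (1/3)·42.6875 = 43.0625.

42.6875, 43.0625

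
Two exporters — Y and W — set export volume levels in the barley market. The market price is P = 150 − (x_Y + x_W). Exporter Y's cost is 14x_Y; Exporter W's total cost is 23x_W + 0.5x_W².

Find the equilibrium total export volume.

79.8

Exporter Y's profit: π = x_Y(150 − (x_Y + x_W)) − 14x_Y.
∂π/∂x_Y = 136 − 2x_Y − x_W = 0, so x_Y = 68 − 0.5x_W.
For W: ∂π/∂x_W = 127 − 3x_W − x_Y = 0 ⇒ x_W = 127/3 − (1/3)x_Y.
Solving the two reaction functions simultaneously: (1 − (−0.5)(−1/3))x_Y = 68 − 0.5·(127/3), so (5/6)x_Y = 281/6 and x_Y = 56.2.
Then x_W = 127/3 − (1/3)·56.2 = 23.6.
Total export volume: 56.2 + 23.6 = 79.8.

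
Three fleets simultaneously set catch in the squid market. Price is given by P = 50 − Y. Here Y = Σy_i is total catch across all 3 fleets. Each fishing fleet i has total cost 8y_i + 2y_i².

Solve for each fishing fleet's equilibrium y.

5.25

A representative fishing fleet's profit is π_i = y_i(50 − Y) − 8y_i − 2y_i², with Y = y_i + Σ_{j≠i} y_j.
First-order condition: 42 − 6y_i − Σ_{j≠i} y_j = 0.
With identical fishing fleets, set every y_j = y: then 42 − 6y − 2y = 0, i.e. y = 42/8 = 5.25.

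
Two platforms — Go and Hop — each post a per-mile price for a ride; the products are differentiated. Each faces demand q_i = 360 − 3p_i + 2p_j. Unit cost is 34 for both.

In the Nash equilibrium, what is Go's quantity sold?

244.5

Go's profit: π = (p_{Go} − 34)(360 − 3p_{Go} + 2p_{Hop}).
∂π/∂p_{Go} = 462 − 6p_{Go} + 2p_{Hop} = 0 ⇒ p_{Go} = 77 + (1/3)p_{Hop}.
By symmetry p_{Hop} = p_{Go}; substituting into the reaction function, (2/3)p_{Go} = 77 and p_{Go} = 115.5.
q_{Go} = 360 − 3·115.5 + 2·115.5 = 244.5.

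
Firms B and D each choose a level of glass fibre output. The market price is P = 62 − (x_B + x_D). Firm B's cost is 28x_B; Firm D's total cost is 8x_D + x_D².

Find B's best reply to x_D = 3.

15.5

Firm B's profit: π = x_B(62 − (x_B + x_D)) − 28x_B.
∂π/∂x_B = 34 − 2x_B − x_D = 0, so x_B = 17 − 0.5x_D.
At x_D = 3: x_B = 17 − 0.5·3 = 15.5.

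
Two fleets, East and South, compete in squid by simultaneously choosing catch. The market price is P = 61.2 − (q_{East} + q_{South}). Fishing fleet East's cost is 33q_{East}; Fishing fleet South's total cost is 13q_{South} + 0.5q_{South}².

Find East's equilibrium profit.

Fishing fleet East's profit: π = q_{East}(61.2 − (q_{East} + q_{South})) − 33q_{East}.
∂π/∂q_{East} = 28.2 − 2q_{East} − q_{South} = 0, so q_{East} = 14.1 − 0.5q_{South}.
For South: ∂π/∂q_{South} = 48.2 − 3q_{South} − q_{East} = 0 ⇒ q_{South} = 241/15 − (1/3)q_{East}.
Substituting the second reaction function into the first: q_{East} = 14.1 − 0.5(241/15 − (1/3)q_{East}), which gives (5/6)q_{East} = 91/15 ⇒ q_{East} = 7.28.
Then q_{South} = 241/15 − (1/3)·7.28 = 13.64.
Price P = 61.2 − 20.92 = 40.28.
East's profit: (40.28 − 33)·7.28 = 52.9984.

52.9984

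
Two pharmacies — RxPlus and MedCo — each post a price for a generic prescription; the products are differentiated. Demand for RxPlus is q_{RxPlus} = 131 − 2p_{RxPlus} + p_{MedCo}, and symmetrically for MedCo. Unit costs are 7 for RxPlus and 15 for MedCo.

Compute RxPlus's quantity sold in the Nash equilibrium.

84.8

RxPlus's profit: π = (p_{RxPlus} − 7)(131 − 2p_{RxPlus} + p_{MedCo}).
∂π/∂p_{RxPlus} = 145 − 4p_{RxPlus} + p_{MedCo} = 0 ⇒ p_{RxPlus} = 36.25 + 0.25p_{MedCo}.
Similarly p_{MedCo} = 40.25 + 0.25p_{RxPlus}.
Substituting the second reaction function into the first: p_{RxPlus} = 36.25 + 0.25(40.25 + 0.25p_{RxPlus}), which gives 0.9375p_{RxPlus} = 46.3125 ⇒ p_{RxPlus} = 49.4.
Then p_{MedCo} = 40.25 + 0.25·49.4 = 52.6.
q_{RxPlus} = 131 − 2·49.4 + 52.6 = 84.8.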